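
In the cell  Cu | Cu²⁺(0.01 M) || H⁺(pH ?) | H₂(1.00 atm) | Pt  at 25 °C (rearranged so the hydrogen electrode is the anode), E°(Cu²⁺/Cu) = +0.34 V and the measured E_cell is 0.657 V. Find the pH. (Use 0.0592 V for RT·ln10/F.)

E°_cell = 0.34 V and n = 2.
log Q = n(E° − E)/0.0592 = 2×(0.34 − 0.657)/0.0592 = -10.709.
With Q = [H⁺]^2 / ([Cu²⁺]·P(H₂)), solving for [H⁺] gives log[H⁺] = -6.355, so pH = 6.35.

pH = 6.35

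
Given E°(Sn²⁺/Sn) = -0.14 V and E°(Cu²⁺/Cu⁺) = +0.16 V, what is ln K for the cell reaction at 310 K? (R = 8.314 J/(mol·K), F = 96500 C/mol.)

E°_cell = +0.16 − (-0.14) = 0.30 V, with n = 2 electrons transferred.
At equilibrium E = 0, so the Nernst equation gives ln K = nFE°/RT = (2)(96500)(0.30)/((8.314)(310)) = 22.47.

ln K = 22.5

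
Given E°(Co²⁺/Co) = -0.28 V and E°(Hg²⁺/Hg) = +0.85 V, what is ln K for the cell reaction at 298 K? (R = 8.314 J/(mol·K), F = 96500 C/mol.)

ln K = 88.0

E°_cell = +0.85 − (-0.28) = 1.13 V, with n = 2 electrons transferred.
At equilibrium E = 0, so the Nernst equation gives ln K = nFE°/RT = (2)(96500)(1.13)/((8.314)(298)) = 88.03.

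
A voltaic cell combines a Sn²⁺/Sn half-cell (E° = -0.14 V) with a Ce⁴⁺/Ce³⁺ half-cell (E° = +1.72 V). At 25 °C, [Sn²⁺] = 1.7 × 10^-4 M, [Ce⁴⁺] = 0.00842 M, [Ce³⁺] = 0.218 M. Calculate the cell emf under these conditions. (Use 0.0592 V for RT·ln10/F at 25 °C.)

1.89 V

The Ce⁴⁺/Ce³⁺ couple has the higher reduction potential and acts as the cathode, so E°_cell = +1.72 − (-0.14) = 1.86 V.
Balancing electrons gives n = 2; the reaction quotient is Q = [Sn²⁺]·[Ce³⁺]^2/[Ce⁴⁺]^2 = 0.114.
At 25 °C, E = E° − (0.0592/n) log Q = 1.86 − (0.0592/2)(-0.943) = 1.860 + 0.028 = 1.888 V.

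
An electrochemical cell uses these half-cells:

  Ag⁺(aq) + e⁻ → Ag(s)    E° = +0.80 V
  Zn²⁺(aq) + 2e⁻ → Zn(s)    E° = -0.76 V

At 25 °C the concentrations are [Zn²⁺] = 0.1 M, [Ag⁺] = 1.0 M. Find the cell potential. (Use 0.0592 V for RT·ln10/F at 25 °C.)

1.59 V

The Ag⁺/Ag couple has the higher reduction potential and acts as the cathode, so E°_cell = +0.80 − (-0.76) = 1.56 V.
Balancing electrons gives n = 2; the reaction quotient is Q = [Zn²⁺]/[Ag⁺]^2 = 0.100.
At 25 °C, E = E° − (0.0592/n) log Q = 1.56 − (0.0592/2)(-1.000) = 1.560 + 0.030 = 1.590 V.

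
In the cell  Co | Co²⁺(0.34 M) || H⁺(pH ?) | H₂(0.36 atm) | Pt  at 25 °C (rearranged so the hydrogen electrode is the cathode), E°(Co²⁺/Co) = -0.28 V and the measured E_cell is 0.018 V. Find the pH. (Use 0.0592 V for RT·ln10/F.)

E°_cell = 0.28 V and n = 2.
log Q = n(E° − E)/0.0592 = 2×(0.28 − 0.018)/0.0592 = 8.851.
With Q = [Co²⁺]·P(H₂) / [H⁺]^2, solving for [H⁺] gives log[H⁺] = -4.882, so pH = 4.88.

pH = 4.88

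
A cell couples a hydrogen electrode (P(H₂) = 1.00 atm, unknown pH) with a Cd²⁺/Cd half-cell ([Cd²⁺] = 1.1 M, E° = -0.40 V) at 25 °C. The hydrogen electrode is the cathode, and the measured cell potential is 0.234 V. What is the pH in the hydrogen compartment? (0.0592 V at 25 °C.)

E°_cell = 0.40 V and n = 2.
log Q = n(E° − E)/0.0592 = 2×(0.40 − 0.234)/0.0592 = 5.608.
With Q = [Cd²⁺]·P(H₂) / [H⁺]^2, solving for [H⁺] gives log[H⁺] = -2.783, so pH = 2.78.

pH = 2.78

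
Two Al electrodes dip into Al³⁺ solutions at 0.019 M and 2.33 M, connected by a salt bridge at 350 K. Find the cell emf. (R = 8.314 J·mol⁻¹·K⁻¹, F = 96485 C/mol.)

Both half-cells are Al³⁺/Al, so E°_cell = 0. The concentrated side is the cathode; the cell reaction moves Al³⁺ from high to low concentration with n = 3.
Q = [Al³⁺]_dilute/[Al³⁺]_conc = 0.019/2.33 = 0.00815.
E = 0 − (RT/nF) ln Q = −((8.314×350)/(3×96485))(-4.809) = 0.0483 V.

0.048 V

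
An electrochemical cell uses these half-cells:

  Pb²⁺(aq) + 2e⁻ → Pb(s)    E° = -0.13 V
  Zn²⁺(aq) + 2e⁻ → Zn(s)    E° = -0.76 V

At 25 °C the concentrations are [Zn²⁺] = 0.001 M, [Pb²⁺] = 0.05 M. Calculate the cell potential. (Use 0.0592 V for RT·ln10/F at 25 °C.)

0.680 V

The Pb²⁺/Pb couple has the higher reduction potential and acts as the cathode, so E°_cell = -0.13 − (-0.76) = 0.63 V.
Balancing electrons gives n = 2; the reaction quotient is Q = [Zn²⁺]/[Pb²⁺] = 0.0200.
At 25 °C, E = E° − (0.0592/n) log Q = 0.63 − (0.0592/2)(-1.699) = 0.630 + 0.050 = 0.680 V.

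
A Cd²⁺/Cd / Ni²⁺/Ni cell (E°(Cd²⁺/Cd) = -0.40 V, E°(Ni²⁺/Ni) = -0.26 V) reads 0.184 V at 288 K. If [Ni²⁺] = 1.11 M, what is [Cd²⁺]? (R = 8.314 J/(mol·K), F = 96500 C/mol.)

From the Nernst equation, ln Q = nF(E° − E)/RT = 2×96500×(0.14 − 0.184)/(8.314×288) = -3.547, so Q = 0.0288.
With Q = [Cd²⁺]/[Ni²⁺] and the known concentrations, [Cd²⁺] in the numerator gives [Cd²⁺] = 0.032 M.

0.032 M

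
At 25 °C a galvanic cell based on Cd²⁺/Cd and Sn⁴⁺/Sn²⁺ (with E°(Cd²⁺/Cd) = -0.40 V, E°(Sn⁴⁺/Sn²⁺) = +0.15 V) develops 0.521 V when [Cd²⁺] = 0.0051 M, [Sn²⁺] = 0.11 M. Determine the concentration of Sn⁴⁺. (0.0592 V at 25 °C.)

From the Nernst equation, log Q = n(E° − E)/0.0592 = 2(0.55 − 0.521)/0.0592 = 0.980, so Q = 9.54.
With Q = [Cd²⁺]·[Sn²⁺]/[Sn⁴⁺] and the known concentrations, [Sn⁴⁺] in the denominator gives [Sn⁴⁺] = 5.9 × 10^-5 M.

5.9 × 10^-5 M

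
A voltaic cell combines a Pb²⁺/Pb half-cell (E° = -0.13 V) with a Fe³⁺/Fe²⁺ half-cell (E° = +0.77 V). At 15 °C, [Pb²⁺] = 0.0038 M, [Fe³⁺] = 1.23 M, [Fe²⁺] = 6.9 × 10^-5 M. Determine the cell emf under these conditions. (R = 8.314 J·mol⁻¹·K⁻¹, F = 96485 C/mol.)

1.21 V

The Fe³⁺/Fe²⁺ couple has the higher reduction potential and acts as the cathode, so E°_cell = +0.77 − (-0.13) = 0.90 V.
Balancing electrons gives n = 2; the reaction quotient is Q = [Pb²⁺]·[Fe²⁺]^2/[Fe³⁺]^2 = 1.2 × 10^-11.
E = E° − (RT/nF) ln Q = 0.90 − (8.314×288)/(2×96485) × (-25.150) = 0.900 + 0.312 = 1.212 V.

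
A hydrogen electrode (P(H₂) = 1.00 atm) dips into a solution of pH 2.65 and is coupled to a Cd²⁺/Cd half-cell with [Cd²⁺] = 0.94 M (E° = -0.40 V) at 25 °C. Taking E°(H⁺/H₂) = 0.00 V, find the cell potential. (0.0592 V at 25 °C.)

0.24 V

The hydrogen couple is the cathode, so E°_cell = 0.40 V; n = 2.
[H⁺] = 10^(−2.65) = 0.0022 M, and Q = [Cd²⁺]·P(H₂) / [H⁺]^2 = 1.88 × 10^5.
E = E° − (0.0592/2) log Q = 0.40 − (0.0592/2)(5.273) = 0.244 V.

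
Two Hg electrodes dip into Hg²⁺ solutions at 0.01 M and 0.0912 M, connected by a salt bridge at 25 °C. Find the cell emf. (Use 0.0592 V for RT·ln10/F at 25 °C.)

0.028 V

Both half-cells are Hg²⁺/Hg, so E°_cell = 0. The concentrated side is the cathode; the cell reaction moves Hg²⁺ from high to low concentration with n = 2.
Q = [Hg²⁺]_dilute/[Hg²⁺]_conc = 0.01/0.0912 = 0.110.
E = 0 − (0.0592/2) log Q = −(0.0592/2)(-0.960) = 0.0284 V.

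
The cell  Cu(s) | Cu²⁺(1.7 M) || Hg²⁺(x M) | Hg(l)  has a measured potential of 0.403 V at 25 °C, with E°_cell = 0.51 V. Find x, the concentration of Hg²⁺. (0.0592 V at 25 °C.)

From the Nernst equation, log Q = n(E° − E)/0.0592 = 2(0.51 − 0.403)/0.0592 = 3.615, so Q = 4120.
With Q = [Cu²⁺]/[Hg²⁺] and the known concentrations, [Hg²⁺] in the denominator gives [Hg²⁺] = 4.1 × 10^-4 M.

4.1 × 10^-4 M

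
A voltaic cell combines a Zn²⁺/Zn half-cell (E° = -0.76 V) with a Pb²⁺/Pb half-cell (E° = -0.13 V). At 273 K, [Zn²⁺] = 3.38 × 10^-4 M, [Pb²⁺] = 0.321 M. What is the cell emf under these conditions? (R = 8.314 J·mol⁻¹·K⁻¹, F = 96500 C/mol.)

The Pb²⁺/Pb couple has the higher reduction potential and acts as the cathode, so E°_cell = -0.13 − (-0.76) = 0.63 V.
Balancing electrons gives n = 2; the reaction quotient is Q = [Zn²⁺]/[Pb²⁺] = 0.00105.
E = E° − (RT/nF) ln Q = 0.63 − (8.314×273)/(2×96500) × (-6.856) = 0.630 + 0.081 = 0.711 V.

0.711 V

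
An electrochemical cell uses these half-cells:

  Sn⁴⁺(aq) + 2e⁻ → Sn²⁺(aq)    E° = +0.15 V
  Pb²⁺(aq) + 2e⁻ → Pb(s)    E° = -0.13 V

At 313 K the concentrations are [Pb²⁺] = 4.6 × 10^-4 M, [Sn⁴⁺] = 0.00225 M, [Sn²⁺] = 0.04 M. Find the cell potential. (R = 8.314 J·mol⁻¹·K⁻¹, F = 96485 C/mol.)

The Sn⁴⁺/Sn²⁺ couple has the higher reduction potential and acts as the cathode, so E°_cell = +0.15 − (-0.13) = 0.28 V.
Balancing electrons gives n = 2; the reaction quotient is Q = [Pb²⁺]·[Sn²⁺]/[Sn⁴⁺] = 0.00818.
E = E° − (RT/nF) ln Q = 0.28 − (8.314×313)/(2×96485) × (-4.806) = 0.280 + 0.065 = 0.345 V.

0.345 V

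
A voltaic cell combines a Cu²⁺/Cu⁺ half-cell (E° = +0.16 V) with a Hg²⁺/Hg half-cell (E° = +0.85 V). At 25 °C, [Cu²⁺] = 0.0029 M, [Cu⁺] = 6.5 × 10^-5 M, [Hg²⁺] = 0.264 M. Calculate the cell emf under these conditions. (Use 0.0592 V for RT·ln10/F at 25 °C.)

The Hg²⁺/Hg couple has the higher reduction potential and acts as the cathode, so E°_cell = +0.85 − (+0.16) = 0.69 V.
Balancing electrons gives n = 2; the reaction quotient is Q = [Cu²⁺]^2/([Cu⁺]^2·[Hg²⁺]) = 7540.
At 25 °C, E = E° − (0.0592/n) log Q = 0.69 − (0.0592/2)(3.877) = 0.690 − 0.115 = 0.575 V.

0.575 V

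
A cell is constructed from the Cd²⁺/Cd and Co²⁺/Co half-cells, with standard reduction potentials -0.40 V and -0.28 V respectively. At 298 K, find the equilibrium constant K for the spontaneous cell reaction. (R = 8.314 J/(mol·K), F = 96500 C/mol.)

1.1 × 10^4

E°_cell = -0.28 − (-0.40) = 0.12 V, with n = 2 electrons transferred.
At equilibrium E = 0, so the Nernst equation gives ln K = nFE°/RT = (2)(96500)(0.12)/((8.314)(298)) = 9.35.
K = e^9.35 = 1.1 × 10^4.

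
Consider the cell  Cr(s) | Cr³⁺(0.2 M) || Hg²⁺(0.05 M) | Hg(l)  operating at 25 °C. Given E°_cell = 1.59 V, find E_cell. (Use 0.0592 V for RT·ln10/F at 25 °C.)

Balancing electrons gives n = 6; the reaction quotient is Q = [Cr³⁺]^2/[Hg²⁺]^3 = 320.
At 25 °C, E = E° − (0.0592/n) log Q = 1.59 − (0.0592/6)(2.505) = 1.590 − 0.025 = 1.565 V.

1.57 V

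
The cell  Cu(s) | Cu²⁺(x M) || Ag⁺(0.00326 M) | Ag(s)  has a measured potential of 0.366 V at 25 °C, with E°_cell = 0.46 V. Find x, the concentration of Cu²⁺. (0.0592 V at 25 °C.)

From the Nernst equation, log Q = n(E° − E)/0.0592 = 2(0.46 − 0.366)/0.0592 = 3.176, so Q = 1500.
With Q = [Cu²⁺]/[Ag⁺]^2 and the known concentrations, [Cu²⁺] in the numerator gives [Cu²⁺] = 0.016 M.

0.016 M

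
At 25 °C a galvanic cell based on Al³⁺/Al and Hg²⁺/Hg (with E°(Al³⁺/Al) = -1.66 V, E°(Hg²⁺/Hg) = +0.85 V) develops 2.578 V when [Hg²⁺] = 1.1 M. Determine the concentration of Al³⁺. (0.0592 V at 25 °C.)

4.1 × 10^-4 M

From the Nernst equation, log Q = n(E° − E)/0.0592 = 6(2.51 − 2.578)/0.0592 = -6.892, so Q = 1.28 × 10^-7.
With Q = [Al³⁺]^2/[Hg²⁺]^3 and the known concentrations, [Al³⁺]^2 in the numerator gives [Al³⁺] = 4.1 × 10^-4 M.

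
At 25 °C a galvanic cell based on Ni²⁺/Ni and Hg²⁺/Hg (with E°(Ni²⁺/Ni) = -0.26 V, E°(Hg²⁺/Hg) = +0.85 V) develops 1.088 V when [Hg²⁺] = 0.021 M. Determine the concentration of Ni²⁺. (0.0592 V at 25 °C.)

From the Nernst equation, log Q = n(E° − E)/0.0592 = 2(1.11 − 1.088)/0.0592 = 0.743, so Q = 5.54.
With Q = [Ni²⁺]/[Hg²⁺] and the known concentrations, [Ni²⁺] in the numerator gives [Ni²⁺] = 0.12 M.

0.12 M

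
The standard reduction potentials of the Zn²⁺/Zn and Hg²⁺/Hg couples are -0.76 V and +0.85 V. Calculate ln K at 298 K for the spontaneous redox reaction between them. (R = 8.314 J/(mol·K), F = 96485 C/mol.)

ln K = 125.4

E°_cell = +0.85 − (-0.76) = 1.61 V, with n = 2 electrons transferred.
At equilibrium E = 0, so the Nernst equation gives ln K = nFE°/RT = (2)(96485)(1.61)/((8.314)(298)) = 125.40.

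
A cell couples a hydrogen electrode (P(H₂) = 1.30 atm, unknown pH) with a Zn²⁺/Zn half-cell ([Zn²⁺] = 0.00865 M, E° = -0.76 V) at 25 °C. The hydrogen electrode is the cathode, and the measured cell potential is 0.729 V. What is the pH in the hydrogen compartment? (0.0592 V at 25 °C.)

E°_cell = 0.76 V and n = 2.
log Q = n(E° − E)/0.0592 = 2×(0.76 − 0.729)/0.0592 = 1.047.
With Q = [Zn²⁺]·P(H₂) / [H⁺]^2, solving for [H⁺] gives log[H⁺] = -1.498, so pH = 1.50.

pH = 1.50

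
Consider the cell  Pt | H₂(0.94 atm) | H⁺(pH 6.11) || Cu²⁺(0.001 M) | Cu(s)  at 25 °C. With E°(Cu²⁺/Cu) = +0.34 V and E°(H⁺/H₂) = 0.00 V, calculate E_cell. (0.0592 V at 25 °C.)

0.61 V

The Cu²⁺/Cu couple is the cathode, so E°_cell = 0.34 V; n = 2.
[H⁺] = 10^(−6.11) = 7.8 × 10^-7 M, and Q = [H⁺]^2 / ([Cu²⁺]·P(H₂)) = 6.41 × 10^-10.
E = E° − (0.0592/2) log Q = 0.34 − (0.0592/2)(-9.193) = 0.612 V.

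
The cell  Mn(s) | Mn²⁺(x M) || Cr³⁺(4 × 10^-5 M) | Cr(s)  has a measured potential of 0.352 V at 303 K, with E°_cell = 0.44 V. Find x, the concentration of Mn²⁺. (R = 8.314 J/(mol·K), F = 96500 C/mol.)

From the Nernst equation, ln Q = nF(E° − E)/RT = 6×96500×(0.44 − 0.352)/(8.314×303) = 20.226, so Q = 6.08 × 10^8.
With Q = [Mn²⁺]^3/[Cr³⁺]^2 and the known concentrations, [Mn²⁺]^3 in the numerator gives [Mn²⁺] = 0.99 M.

0.99 M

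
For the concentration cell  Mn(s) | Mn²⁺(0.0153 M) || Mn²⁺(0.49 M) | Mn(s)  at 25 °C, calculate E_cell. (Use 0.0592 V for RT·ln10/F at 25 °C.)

0.045 V

Both half-cells are Mn²⁺/Mn, so E°_cell = 0. The concentrated side is the cathode; the cell reaction moves Mn²⁺ from high to low concentration with n = 2.
Q = [Mn²⁺]_dilute/[Mn²⁺]_conc = 0.0153/0.49 = 0.0312.
E = 0 − (0.0592/2) log Q = −(0.0592/2)(-1.506) = 0.0446 V.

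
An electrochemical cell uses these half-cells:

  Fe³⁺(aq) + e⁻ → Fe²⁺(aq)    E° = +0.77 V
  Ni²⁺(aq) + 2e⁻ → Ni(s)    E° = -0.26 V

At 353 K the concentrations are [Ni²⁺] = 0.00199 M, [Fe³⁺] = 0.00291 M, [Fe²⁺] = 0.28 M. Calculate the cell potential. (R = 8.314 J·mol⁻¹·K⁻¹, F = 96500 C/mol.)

The Fe³⁺/Fe²⁺ couple has the higher reduction potential and acts as the cathode, so E°_cell = +0.77 − (-0.26) = 1.03 V.
Balancing electrons gives n = 2; the reaction quotient is Q = [Ni²⁺]·[Fe²⁺]^2/[Fe³⁺]^2 = 18.4.
E = E° − (RT/nF) ln Q = 1.03 − (8.314×353)/(2×96500) × (2.914) = 1.030 − 0.044 = 0.986 V.

0.986 V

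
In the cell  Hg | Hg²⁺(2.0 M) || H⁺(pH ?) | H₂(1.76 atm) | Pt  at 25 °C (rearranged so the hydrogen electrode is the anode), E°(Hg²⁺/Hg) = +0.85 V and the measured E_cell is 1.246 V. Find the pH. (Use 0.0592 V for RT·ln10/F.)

pH = 6.42

E°_cell = 0.85 V and n = 2.
log Q = n(E° − E)/0.0592 = 2×(0.85 − 1.246)/0.0592 = -13.378.
With Q = [H⁺]^2 / ([Hg²⁺]·P(H₂)), solving for [H⁺] gives log[H⁺] = -6.416, so pH = 6.42.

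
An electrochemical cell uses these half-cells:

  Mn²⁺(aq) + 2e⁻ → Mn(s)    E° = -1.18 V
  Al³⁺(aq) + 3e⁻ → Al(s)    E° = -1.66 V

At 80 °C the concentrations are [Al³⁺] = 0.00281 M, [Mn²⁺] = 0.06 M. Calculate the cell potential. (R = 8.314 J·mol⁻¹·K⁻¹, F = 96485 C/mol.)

The Mn²⁺/Mn couple has the higher reduction potential and acts as the cathode, so E°_cell = -1.18 − (-1.66) = 0.48 V.
Balancing electrons gives n = 6; the reaction quotient is Q = [Al³⁺]^2/[Mn²⁺]^3 = 0.0366.
E = E° − (RT/nF) ln Q = 0.48 − (8.314×353)/(6×96485) × (-3.309) = 0.480 + 0.017 = 0.497 V.

0.497 V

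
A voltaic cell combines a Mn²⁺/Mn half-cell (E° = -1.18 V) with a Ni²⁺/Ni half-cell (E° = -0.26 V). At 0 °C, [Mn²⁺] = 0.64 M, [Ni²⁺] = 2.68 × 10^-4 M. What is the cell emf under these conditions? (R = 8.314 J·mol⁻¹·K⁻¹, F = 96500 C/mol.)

0.829 V

The Ni²⁺/Ni couple has the higher reduction potential and acts as the cathode, so E°_cell = -0.26 − (-1.18) = 0.92 V.
Balancing electrons gives n = 2; the reaction quotient is Q = [Mn²⁺]/[Ni²⁺] = 2390.
E = E° − (RT/nF) ln Q = 0.92 − (8.314×273)/(2×96500) × (7.778) = 0.920 − 0.091 = 0.829 V.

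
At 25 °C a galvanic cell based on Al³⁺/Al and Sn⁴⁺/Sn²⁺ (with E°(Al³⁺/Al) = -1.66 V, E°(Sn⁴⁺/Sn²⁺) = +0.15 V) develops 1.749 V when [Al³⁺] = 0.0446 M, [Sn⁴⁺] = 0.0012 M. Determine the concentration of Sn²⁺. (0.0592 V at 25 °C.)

From the Nernst equation, log Q = n(E° − E)/0.0592 = 6(1.81 − 1.749)/0.0592 = 6.182, so Q = 1.52 × 10^6.
With Q = [Al³⁺]^2·[Sn²⁺]^3/[Sn⁴⁺]^3 and the known concentrations, [Sn²⁺]^3 in the numerator gives [Sn²⁺] = 1.1 M.

1.1 M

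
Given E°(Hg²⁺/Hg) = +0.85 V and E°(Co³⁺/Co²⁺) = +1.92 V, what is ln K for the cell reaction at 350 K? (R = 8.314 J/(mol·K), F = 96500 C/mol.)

ln K = 71.0

E°_cell = +1.92 − (+0.85) = 1.07 V, with n = 2 electrons transferred.
At equilibrium E = 0, so the Nernst equation gives ln K = nFE°/RT = (2)(96500)(1.07)/((8.314)(350)) = 70.97.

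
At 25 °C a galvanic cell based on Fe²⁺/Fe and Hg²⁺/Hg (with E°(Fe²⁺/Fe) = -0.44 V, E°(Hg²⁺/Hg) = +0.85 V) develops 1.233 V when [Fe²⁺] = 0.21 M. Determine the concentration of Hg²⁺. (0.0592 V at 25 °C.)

0.0025 M

From the Nernst equation, log Q = n(E° − E)/0.0592 = 2(1.29 − 1.233)/0.0592 = 1.926, so Q = 84.3.
With Q = [Fe²⁺]/[Hg²⁺] and the known concentrations, [Hg²⁺] in the denominator gives [Hg²⁺] = 0.0025 M.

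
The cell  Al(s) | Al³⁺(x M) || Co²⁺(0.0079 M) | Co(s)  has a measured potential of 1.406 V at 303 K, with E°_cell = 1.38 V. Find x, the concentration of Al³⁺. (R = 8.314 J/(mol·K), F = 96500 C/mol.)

3.5 × 10^-5 M

From the Nernst equation, ln Q = nF(E° − E)/RT = 6×96500×(1.38 − 1.406)/(8.314×303) = -5.976, so Q = 0.00254.
With Q = [Al³⁺]^2/[Co²⁺]^3 and the known concentrations, [Al³⁺]^2 in the numerator gives [Al³⁺] = 3.5 × 10^-5 M.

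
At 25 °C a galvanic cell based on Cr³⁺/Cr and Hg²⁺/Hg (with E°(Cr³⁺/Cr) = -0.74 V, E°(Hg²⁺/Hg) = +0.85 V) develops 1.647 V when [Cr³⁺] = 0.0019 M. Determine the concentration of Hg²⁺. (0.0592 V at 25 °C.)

From the Nernst equation, log Q = n(E° − E)/0.0592 = 6(1.59 − 1.647)/0.0592 = -5.777, so Q = 1.67 × 10^-6.
With Q = [Cr³⁺]^2/[Hg²⁺]^3 and the known concentrations, [Hg²⁺]^3 in the denominator gives [Hg²⁺] = 1.3 M.

1.3 M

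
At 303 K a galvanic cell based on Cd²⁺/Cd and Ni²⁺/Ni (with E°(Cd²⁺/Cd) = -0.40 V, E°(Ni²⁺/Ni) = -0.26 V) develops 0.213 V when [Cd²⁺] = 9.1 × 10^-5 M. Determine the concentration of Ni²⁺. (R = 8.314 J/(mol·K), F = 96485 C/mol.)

0.024 M

From the Nernst equation, ln Q = nF(E° − E)/RT = 2×96485×(0.14 − 0.213)/(8.314×303) = -5.592, so Q = 0.00373.
With Q = [Cd²⁺]/[Ni²⁺] and the known concentrations, [Ni²⁺] in the denominator gives [Ni²⁺] = 0.024 M.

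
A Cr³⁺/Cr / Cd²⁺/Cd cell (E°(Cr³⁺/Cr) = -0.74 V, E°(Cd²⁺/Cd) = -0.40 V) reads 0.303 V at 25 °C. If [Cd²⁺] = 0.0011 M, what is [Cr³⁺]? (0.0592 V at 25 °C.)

From the Nernst equation, log Q = n(E° − E)/0.0592 = 6(0.34 − 0.303)/0.0592 = 3.750, so Q = 5620.
With Q = [Cr³⁺]^2/[Cd²⁺]^3 and the known concentrations, [Cr³⁺]^2 in the numerator gives [Cr³⁺] = 0.0027 M.

0.0027 M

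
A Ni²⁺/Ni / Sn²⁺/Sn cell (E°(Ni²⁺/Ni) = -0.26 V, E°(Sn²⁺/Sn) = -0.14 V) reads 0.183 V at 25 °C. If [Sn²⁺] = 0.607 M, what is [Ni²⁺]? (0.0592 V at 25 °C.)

0.0045 M

From the Nernst equation, log Q = n(E° − E)/0.0592 = 2(0.12 − 0.183)/0.0592 = -2.128, so Q = 0.00744.
With Q = [Ni²⁺]/[Sn²⁺] and the known concentrations, [Ni²⁺] in the numerator gives [Ni²⁺] = 0.0045 M.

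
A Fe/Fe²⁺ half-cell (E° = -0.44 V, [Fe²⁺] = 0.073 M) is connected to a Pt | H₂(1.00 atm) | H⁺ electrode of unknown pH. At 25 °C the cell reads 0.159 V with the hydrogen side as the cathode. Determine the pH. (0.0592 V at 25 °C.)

pH = 5.31

E°_cell = 0.44 V and n = 2.
log Q = n(E° − E)/0.0592 = 2×(0.44 − 0.159)/0.0592 = 9.493.
With Q = [Fe²⁺]·P(H₂) / [H⁺]^2, solving for [H⁺] gives log[H⁺] = -5.315, so pH = 5.31.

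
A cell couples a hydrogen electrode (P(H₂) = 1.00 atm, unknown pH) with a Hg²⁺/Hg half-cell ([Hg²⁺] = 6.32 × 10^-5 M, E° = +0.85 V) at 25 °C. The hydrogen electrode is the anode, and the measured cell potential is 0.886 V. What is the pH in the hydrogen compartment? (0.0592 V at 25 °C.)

pH = 2.71

E°_cell = 0.85 V and n = 2.
log Q = n(E° − E)/0.0592 = 2×(0.85 − 0.886)/0.0592 = -1.216.
With Q = [H⁺]^2 / ([Hg²⁺]·P(H₂)), solving for [H⁺] gives log[H⁺] = -2.708, so pH = 2.71.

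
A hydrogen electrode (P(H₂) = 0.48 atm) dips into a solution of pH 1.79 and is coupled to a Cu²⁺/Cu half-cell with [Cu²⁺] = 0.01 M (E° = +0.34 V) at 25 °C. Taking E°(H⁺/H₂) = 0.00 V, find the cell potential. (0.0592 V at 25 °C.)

0.38 V

The Cu²⁺/Cu couple is the cathode, so E°_cell = 0.34 V; n = 2.
[H⁺] = 10^(−1.79) = 0.016 M, and Q = [H⁺]^2 / ([Cu²⁺]·P(H₂)) = 0.0548.
E = E° − (0.0592/2) log Q = 0.34 − (0.0592/2)(-1.261) = 0.377 V.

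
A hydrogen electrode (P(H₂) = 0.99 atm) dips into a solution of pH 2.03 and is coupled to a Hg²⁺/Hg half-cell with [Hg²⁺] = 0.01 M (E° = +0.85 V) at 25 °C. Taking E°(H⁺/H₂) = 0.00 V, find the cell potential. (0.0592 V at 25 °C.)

0.91 V

The Hg²⁺/Hg couple is the cathode, so E°_cell = 0.85 V; n = 2.
[H⁺] = 10^(−2.03) = 0.0093 M, and Q = [H⁺]^2 / ([Hg²⁺]·P(H₂)) = 0.00880.
E = E° − (0.0592/2) log Q = 0.85 − (0.0592/2)(-2.056) = 0.911 V.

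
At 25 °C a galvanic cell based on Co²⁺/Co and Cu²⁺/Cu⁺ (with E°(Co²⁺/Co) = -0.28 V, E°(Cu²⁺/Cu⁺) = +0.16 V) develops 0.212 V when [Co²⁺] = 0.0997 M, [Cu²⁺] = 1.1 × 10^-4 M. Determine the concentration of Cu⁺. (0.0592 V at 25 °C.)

From the Nernst equation, log Q = n(E° − E)/0.0592 = 2(0.44 − 0.212)/0.0592 = 7.703, so Q = 5.04 × 10^7.
With Q = [Co²⁺]·[Cu⁺]^2/[Cu²⁺]^2 and the known concentrations, [Cu⁺]^2 in the numerator gives [Cu⁺] = 2.5 M.

2.5 M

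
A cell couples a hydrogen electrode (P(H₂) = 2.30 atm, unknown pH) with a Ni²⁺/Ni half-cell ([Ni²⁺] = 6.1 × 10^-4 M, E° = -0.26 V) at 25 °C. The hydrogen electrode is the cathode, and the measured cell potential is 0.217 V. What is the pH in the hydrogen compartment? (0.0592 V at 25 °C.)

pH = 2.15

E°_cell = 0.26 V and n = 2.
log Q = n(E° − E)/0.0592 = 2×(0.26 − 0.217)/0.0592 = 1.453.
With Q = [Ni²⁺]·P(H₂) / [H⁺]^2, solving for [H⁺] gives log[H⁺] = -2.153, so pH = 2.15.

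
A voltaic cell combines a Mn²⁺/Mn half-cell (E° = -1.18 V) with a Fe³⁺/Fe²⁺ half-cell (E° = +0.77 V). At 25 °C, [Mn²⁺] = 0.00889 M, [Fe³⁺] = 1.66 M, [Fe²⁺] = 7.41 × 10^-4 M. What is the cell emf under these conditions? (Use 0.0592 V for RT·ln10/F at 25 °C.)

The Fe³⁺/Fe²⁺ couple has the higher reduction potential and acts as the cathode, so E°_cell = +0.77 − (-1.18) = 1.95 V.
Balancing electrons gives n = 2; the reaction quotient is Q = [Mn²⁺]·[Fe²⁺]^2/[Fe³⁺]^2 = 1.77 × 10^-9.
At 25 °C, E = E° − (0.0592/n) log Q = 1.95 − (0.0592/2)(-8.752) = 1.950 + 0.259 = 2.209 V.

2.21 V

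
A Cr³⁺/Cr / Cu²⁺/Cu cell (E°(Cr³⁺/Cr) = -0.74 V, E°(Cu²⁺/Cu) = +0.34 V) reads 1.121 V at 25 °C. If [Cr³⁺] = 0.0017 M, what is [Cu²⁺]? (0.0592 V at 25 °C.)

0.35 M

From the Nernst equation, log Q = n(E° − E)/0.0592 = 6(1.08 − 1.121)/0.0592 = -4.155, so Q = 6.99 × 10^-5.
With Q = [Cr³⁺]^2/[Cu²⁺]^3 and the known concentrations, [Cu²⁺]^3 in the denominator gives [Cu²⁺] = 0.35 M.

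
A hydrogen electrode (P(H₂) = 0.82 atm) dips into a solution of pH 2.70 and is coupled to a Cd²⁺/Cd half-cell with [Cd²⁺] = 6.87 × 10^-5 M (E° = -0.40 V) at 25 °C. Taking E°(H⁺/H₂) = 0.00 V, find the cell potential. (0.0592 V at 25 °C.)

The hydrogen couple is the cathode, so E°_cell = 0.40 V; n = 2.
[H⁺] = 10^(−2.70) = 0.0020 M, and Q = [Cd²⁺]·P(H₂) / [H⁺]^2 = 14.2.
E = E° − (0.0592/2) log Q = 0.40 − (0.0592/2)(1.151) = 0.366 V.

0.37 V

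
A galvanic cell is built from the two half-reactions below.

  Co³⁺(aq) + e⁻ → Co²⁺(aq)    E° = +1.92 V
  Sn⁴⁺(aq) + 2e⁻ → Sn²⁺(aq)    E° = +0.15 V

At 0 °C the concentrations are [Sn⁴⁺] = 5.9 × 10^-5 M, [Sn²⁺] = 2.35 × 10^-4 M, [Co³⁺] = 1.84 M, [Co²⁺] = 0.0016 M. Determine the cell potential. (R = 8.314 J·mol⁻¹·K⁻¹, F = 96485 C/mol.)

1.95 V

The Co³⁺/Co²⁺ couple has the higher reduction potential and acts as the cathode, so E°_cell = +1.92 − (+0.15) = 1.77 V.
Balancing electrons gives n = 2; the reaction quotient is Q = [Sn⁴⁺]·[Co²⁺]^2/([Sn²⁺]·[Co³⁺]^2) = 1.9 × 10^-7.
E = E° − (RT/nF) ln Q = 1.77 − (8.314×273)/(2×96485) × (-15.477) = 1.770 + 0.182 = 1.952 V.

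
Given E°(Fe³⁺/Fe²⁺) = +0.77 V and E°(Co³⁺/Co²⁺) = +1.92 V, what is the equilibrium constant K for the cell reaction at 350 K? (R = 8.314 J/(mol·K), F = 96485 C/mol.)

3.6 × 10^16

E°_cell = +1.92 − (+0.77) = 1.15 V, with n = 1 electron transferred.
At equilibrium E = 0, so the Nernst equation gives ln K = nFE°/RT = (1)(96485)(1.15)/((8.314)(350)) = 38.13.
K = e^38.13 = 3.6 × 10^16.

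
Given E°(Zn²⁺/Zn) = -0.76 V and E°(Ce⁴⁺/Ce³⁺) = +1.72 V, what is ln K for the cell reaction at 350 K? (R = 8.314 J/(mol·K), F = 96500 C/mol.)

E°_cell = +1.72 − (-0.76) = 2.48 V, with n = 2 electrons transferred.
At equilibrium E = 0, so the Nernst equation gives ln K = nFE°/RT = (2)(96500)(2.48)/((8.314)(350)) = 164.49.

ln K = 164.5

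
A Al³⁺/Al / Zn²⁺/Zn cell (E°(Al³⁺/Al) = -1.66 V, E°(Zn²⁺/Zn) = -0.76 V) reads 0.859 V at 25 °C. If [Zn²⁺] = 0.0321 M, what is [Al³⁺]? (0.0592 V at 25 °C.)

0.69 M

From the Nernst equation, log Q = n(E° − E)/0.0592 = 6(0.90 − 0.859)/0.0592 = 4.155, so Q = 1.43 × 10^4.
With Q = [Al³⁺]^2/[Zn²⁺]^3 and the known concentrations, [Al³⁺]^2 in the numerator gives [Al³⁺] = 0.69 M.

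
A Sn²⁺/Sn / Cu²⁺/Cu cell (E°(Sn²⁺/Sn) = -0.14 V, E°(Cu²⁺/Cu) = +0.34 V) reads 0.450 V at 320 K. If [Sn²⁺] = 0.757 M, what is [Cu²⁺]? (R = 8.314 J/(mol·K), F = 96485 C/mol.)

From the Nernst equation, ln Q = nF(E° − E)/RT = 2×96485×(0.48 − 0.450)/(8.314×320) = 2.176, so Q = 8.81.
With Q = [Sn²⁺]/[Cu²⁺] and the known concentrations, [Cu²⁺] in the denominator gives [Cu²⁺] = 0.086 M.

0.086 M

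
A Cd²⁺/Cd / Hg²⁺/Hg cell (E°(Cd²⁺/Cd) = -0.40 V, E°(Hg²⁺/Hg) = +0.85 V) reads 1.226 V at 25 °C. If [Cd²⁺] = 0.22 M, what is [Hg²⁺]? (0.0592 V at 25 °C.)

From the Nernst equation, log Q = n(E° − E)/0.0592 = 2(1.25 − 1.226)/0.0592 = 0.811, so Q = 6.47.
With Q = [Cd²⁺]/[Hg²⁺] and the known concentrations, [Hg²⁺] in the denominator gives [Hg²⁺] = 0.034 M.

0.034 M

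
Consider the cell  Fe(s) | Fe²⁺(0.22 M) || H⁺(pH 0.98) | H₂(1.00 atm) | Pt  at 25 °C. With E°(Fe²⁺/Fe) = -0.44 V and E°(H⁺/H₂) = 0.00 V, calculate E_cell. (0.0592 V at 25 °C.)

The hydrogen couple is the cathode, so E°_cell = 0.44 V; n = 2.
[H⁺] = 10^(−0.98) = 0.10 M, and Q = [Fe²⁺]·P(H₂) / [H⁺]^2 = 20.1.
E = E° − (0.0592/2) log Q = 0.44 − (0.0592/2)(1.302) = 0.401 V.

0.40 V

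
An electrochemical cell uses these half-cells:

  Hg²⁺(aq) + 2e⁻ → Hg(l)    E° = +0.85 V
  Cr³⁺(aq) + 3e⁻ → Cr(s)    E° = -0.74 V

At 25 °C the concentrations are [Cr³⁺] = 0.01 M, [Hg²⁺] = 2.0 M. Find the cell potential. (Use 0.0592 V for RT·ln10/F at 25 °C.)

1.64 V

The Hg²⁺/Hg couple has the higher reduction potential and acts as the cathode, so E°_cell = +0.85 − (-0.74) = 1.59 V.
Balancing electrons gives n = 6; the reaction quotient is Q = [Cr³⁺]^2/[Hg²⁺]^3 = 1.25 × 10^-5.
At 25 °C, E = E° − (0.0592/n) log Q = 1.59 − (0.0592/6)(-4.903) = 1.590 + 0.048 = 1.638 V.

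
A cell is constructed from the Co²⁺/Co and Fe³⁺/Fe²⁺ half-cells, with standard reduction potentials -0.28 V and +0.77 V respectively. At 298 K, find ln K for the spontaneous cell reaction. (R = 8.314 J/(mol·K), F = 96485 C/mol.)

ln K = 81.8

E°_cell = +0.77 − (-0.28) = 1.05 V, with n = 2 electrons transferred.
At equilibrium E = 0, so the Nernst equation gives ln K = nFE°/RT = (2)(96485)(1.05)/((8.314)(298)) = 81.78.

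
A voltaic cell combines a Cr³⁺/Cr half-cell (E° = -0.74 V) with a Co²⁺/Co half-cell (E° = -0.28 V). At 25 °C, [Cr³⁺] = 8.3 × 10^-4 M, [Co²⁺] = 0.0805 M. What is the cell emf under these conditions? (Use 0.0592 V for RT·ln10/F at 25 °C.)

0.488 V

The Co²⁺/Co couple has the higher reduction potential and acts as the cathode, so E°_cell = -0.28 − (-0.74) = 0.46 V.
Balancing electrons gives n = 6; the reaction quotient is Q = [Cr³⁺]^2/[Co²⁺]^3 = 0.00132.
At 25 °C, E = E° − (0.0592/n) log Q = 0.46 − (0.0592/6)(-2.879) = 0.460 + 0.028 = 0.488 V.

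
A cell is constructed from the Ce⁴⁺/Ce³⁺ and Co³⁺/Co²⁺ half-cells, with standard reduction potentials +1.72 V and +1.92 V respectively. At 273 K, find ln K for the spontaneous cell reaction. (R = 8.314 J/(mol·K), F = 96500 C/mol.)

ln K = 8.5

E°_cell = +1.92 − (+1.72) = 0.20 V, with n = 1 electron transferred.
At equilibrium E = 0, so the Nernst equation gives ln K = nFE°/RT = (1)(96500)(0.20)/((8.314)(273)) = 8.50.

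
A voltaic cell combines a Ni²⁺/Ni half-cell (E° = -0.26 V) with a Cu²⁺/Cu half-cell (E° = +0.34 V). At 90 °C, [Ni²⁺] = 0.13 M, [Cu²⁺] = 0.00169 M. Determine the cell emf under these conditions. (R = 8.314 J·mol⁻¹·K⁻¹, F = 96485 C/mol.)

The Cu²⁺/Cu couple has the higher reduction potential and acts as the cathode, so E°_cell = +0.34 − (-0.26) = 0.60 V.
Balancing electrons gives n = 2; the reaction quotient is Q = [Ni²⁺]/[Cu²⁺] = 76.9.
E = E° − (RT/nF) ln Q = 0.60 − (8.314×363)/(2×96485) × (4.343) = 0.600 − 0.068 = 0.532 V.

0.532 V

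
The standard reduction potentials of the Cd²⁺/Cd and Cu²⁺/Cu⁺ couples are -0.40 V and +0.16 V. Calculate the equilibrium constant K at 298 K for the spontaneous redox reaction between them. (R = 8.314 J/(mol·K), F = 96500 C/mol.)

E°_cell = +0.16 − (-0.40) = 0.56 V, with n = 2 electrons transferred.
At equilibrium E = 0, so the Nernst equation gives ln K = nFE°/RT = (2)(96500)(0.56)/((8.314)(298)) = 43.62.
K = e^43.62 = 8.8 × 10^18.

8.8 × 10^18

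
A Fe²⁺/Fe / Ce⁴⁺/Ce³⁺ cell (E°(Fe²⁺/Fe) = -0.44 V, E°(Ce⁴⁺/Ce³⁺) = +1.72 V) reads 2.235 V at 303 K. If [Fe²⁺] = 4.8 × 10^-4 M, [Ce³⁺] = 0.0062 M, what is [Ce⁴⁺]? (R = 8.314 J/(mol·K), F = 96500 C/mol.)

0.0024 M

From the Nernst equation, ln Q = nF(E° − E)/RT = 2×96500×(2.16 − 2.235)/(8.314×303) = -5.746, so Q = 0.00320.
With Q = [Fe²⁺]·[Ce³⁺]^2/[Ce⁴⁺]^2 and the known concentrations, [Ce⁴⁺]^2 in the denominator gives [Ce⁴⁺] = 0.0024 M.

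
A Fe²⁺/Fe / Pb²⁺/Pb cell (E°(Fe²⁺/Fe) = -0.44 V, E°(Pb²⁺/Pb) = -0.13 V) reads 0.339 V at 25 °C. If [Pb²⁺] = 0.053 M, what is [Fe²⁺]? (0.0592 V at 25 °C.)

From the Nernst equation, log Q = n(E° − E)/0.0592 = 2(0.31 − 0.339)/0.0592 = -0.980, so Q = 0.105.
With Q = [Fe²⁺]/[Pb²⁺] and the known concentrations, [Fe²⁺] in the numerator gives [Fe²⁺] = 0.0056 M.

0.0056 M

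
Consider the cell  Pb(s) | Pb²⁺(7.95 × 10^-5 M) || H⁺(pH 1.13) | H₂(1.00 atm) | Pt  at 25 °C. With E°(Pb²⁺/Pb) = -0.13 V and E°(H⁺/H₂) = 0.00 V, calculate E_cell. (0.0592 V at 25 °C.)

The hydrogen couple is the cathode, so E°_cell = 0.13 V; n = 2.
[H⁺] = 10^(−1.13) = 0.074 M, and Q = [Pb²⁺]·P(H₂) / [H⁺]^2 = 0.0145.
E = E° − (0.0592/2) log Q = 0.13 − (0.0592/2)(-1.840) = 0.184 V.

0.18 V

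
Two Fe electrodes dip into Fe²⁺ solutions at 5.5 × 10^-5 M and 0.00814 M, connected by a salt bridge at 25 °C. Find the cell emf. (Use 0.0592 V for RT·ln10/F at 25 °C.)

Both half-cells are Fe²⁺/Fe, so E°_cell = 0. The concentrated side is the cathode; the cell reaction moves Fe²⁺ from high to low concentration with n = 2.
Q = [Fe²⁺]_dilute/[Fe²⁺]_conc = 5.5 × 10^-5/0.00814 = 0.00676.
E = 0 − (0.0592/2) log Q = −(0.0592/2)(-2.170) = 0.0642 V.

0.064 V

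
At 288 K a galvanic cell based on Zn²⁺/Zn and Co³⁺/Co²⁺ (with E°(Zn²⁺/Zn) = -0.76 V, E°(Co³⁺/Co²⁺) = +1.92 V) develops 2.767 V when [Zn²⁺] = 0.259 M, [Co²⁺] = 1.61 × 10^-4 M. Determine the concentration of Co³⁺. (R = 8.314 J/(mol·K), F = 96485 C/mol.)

From the Nernst equation, ln Q = nF(E° − E)/RT = 2×96485×(2.68 − 2.767)/(8.314×288) = -7.011, so Q = 9.02 × 10^-4.
With Q = [Zn²⁺]·[Co²⁺]^2/[Co³⁺]^2 and the known concentrations, [Co³⁺]^2 in the denominator gives [Co³⁺] = 0.0027 M.

0.0027 M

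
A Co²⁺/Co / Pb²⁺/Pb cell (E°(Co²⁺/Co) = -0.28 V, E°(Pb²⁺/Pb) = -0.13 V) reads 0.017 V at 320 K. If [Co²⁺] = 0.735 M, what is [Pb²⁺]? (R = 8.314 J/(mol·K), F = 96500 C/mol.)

4.7 × 10^-5 M

From the Nernst equation, ln Q = nF(E° − E)/RT = 2×96500×(0.15 − 0.017)/(8.314×320) = 9.648, so Q = 1.55 × 10^4.
With Q = [Co²⁺]/[Pb²⁺] and the known concentrations, [Pb²⁺] in the denominator gives [Pb²⁺] = 4.7 × 10^-5 M.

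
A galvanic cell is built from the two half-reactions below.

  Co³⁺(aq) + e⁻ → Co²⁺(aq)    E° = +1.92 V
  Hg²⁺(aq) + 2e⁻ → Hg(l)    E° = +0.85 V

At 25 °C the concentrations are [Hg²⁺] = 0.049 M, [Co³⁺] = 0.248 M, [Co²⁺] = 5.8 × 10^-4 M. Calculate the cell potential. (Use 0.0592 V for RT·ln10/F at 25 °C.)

1.26 V

The Co³⁺/Co²⁺ couple has the higher reduction potential and acts as the cathode, so E°_cell = +1.92 − (+0.85) = 1.07 V.
Balancing electrons gives n = 2; the reaction quotient is Q = [Hg²⁺]·[Co²⁺]^2/[Co³⁺]^2 = 2.68 × 10^-7.
At 25 °C, E = E° − (0.0592/n) log Q = 1.07 − (0.0592/2)(-6.572) = 1.070 + 0.195 = 1.265 V.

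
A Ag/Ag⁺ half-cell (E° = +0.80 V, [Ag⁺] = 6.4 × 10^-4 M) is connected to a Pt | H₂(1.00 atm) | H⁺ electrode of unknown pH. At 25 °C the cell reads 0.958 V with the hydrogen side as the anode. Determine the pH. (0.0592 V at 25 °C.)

E°_cell = 0.80 V and n = 2.
log Q = n(E° − E)/0.0592 = 2×(0.80 − 0.958)/0.0592 = -5.338.
With Q = [H⁺]^2 / ([Ag⁺]^2·P(H₂)), solving for [H⁺] gives log[H⁺] = -5.863, so pH = 5.86.

pH = 5.86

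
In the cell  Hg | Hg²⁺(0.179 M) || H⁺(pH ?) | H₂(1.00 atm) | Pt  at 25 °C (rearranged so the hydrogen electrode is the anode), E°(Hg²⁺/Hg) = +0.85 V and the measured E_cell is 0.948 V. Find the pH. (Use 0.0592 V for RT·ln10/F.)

pH = 2.03

E°_cell = 0.85 V and n = 2.
log Q = n(E° − E)/0.0592 = 2×(0.85 − 0.948)/0.0592 = -3.311.
With Q = [H⁺]^2 / ([Hg²⁺]·P(H₂)), solving for [H⁺] gives log[H⁺] = -2.029, so pH = 2.03.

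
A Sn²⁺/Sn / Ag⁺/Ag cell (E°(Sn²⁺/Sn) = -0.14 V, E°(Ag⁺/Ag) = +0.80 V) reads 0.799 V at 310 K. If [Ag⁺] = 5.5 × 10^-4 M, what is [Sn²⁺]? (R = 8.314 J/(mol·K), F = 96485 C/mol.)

From the Nernst equation, ln Q = nF(E° − E)/RT = 2×96485×(0.94 − 0.799)/(8.314×310) = 10.557, so Q = 3.84 × 10^4.
With Q = [Sn²⁺]/[Ag⁺]^2 and the known concentrations, [Sn²⁺] in the numerator gives [Sn²⁺] = 0.012 M.

0.012 M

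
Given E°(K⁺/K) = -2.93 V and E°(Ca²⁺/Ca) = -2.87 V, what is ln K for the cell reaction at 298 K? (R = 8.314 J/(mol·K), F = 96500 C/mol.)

ln K = 4.7

E°_cell = -2.87 − (-2.93) = 0.06 V, with n = 2 electrons transferred.
At equilibrium E = 0, so the Nernst equation gives ln K = nFE°/RT = (2)(96500)(0.06)/((8.314)(298)) = 4.67.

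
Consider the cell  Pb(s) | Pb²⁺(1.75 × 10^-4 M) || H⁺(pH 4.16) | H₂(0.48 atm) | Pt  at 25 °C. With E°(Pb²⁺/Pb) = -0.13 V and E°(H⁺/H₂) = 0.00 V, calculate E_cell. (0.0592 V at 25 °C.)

0.004 V

The hydrogen couple is the cathode, so E°_cell = 0.13 V; n = 2.
[H⁺] = 10^(−4.16) = 6.9 × 10^-5 M, and Q = [Pb²⁺]·P(H₂) / [H⁺]^2 = 1.76 × 10^4.
E = E° − (0.0592/2) log Q = 0.13 − (0.0592/2)(4.244) = 0.004 V.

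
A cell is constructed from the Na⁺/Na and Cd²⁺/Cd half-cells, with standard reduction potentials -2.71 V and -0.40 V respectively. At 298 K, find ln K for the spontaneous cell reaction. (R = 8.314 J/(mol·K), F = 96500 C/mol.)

ln K = 179.9

E°_cell = -0.40 − (-2.71) = 2.31 V, with n = 2 electrons transferred.
At equilibrium E = 0, so the Nernst equation gives ln K = nFE°/RT = (2)(96500)(2.31)/((8.314)(298)) = 179.95.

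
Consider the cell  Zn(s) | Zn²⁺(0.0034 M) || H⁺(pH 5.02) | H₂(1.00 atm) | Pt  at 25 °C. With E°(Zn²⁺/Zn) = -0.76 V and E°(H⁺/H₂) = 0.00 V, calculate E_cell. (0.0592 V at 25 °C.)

The hydrogen couple is the cathode, so E°_cell = 0.76 V; n = 2.
[H⁺] = 10^(−5.02) = 9.5 × 10^-6 M, and Q = [Zn²⁺]·P(H₂) / [H⁺]^2 = 3.73 × 10^7.
E = E° − (0.0592/2) log Q = 0.76 − (0.0592/2)(7.571) = 0.536 V.

0.54 V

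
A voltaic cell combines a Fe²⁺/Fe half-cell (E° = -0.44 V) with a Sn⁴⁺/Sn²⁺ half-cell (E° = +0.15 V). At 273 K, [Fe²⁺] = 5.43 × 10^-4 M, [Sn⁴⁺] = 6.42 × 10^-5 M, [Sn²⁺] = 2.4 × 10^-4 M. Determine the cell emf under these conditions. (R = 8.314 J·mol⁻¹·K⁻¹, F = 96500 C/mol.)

0.663 V

The Sn⁴⁺/Sn²⁺ couple has the higher reduction potential and acts as the cathode, so E°_cell = +0.15 − (-0.44) = 0.59 V.
Balancing electrons gives n = 2; the reaction quotient is Q = [Fe²⁺]·[Sn²⁺]/[Sn⁴⁺] = 0.00203.
E = E° − (RT/nF) ln Q = 0.59 − (8.314×273)/(2×96500) × (-6.200) = 0.590 + 0.073 = 0.663 V.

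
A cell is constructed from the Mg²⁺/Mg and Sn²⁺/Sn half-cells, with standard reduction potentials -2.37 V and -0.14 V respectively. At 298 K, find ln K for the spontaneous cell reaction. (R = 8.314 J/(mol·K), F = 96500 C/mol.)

ln K = 173.7

E°_cell = -0.14 − (-2.37) = 2.23 V, with n = 2 electrons transferred.
At equilibrium E = 0, so the Nernst equation gives ln K = nFE°/RT = (2)(96500)(2.23)/((8.314)(298)) = 173.71.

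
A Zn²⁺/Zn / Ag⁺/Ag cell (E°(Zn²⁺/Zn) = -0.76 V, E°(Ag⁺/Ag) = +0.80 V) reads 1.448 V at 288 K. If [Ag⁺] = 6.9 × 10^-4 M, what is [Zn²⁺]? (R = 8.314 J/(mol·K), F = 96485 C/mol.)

From the Nernst equation, ln Q = nF(E° − E)/RT = 2×96485×(1.56 − 1.448)/(8.314×288) = 9.026, so Q = 8320.
With Q = [Zn²⁺]/[Ag⁺]^2 and the known concentrations, [Zn²⁺] in the numerator gives [Zn²⁺] = 0.004 M.

0.004 M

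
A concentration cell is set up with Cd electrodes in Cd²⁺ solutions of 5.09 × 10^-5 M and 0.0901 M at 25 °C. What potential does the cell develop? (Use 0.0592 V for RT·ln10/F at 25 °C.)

0.096 V

Both half-cells are Cd²⁺/Cd, so E°_cell = 0. The concentrated side is the cathode; the cell reaction moves Cd²⁺ from high to low concentration with n = 2.
Q = [Cd²⁺]_dilute/[Cd²⁺]_conc = 5.09 × 10^-5/0.0901 = 5.65 × 10^-4.
E = 0 − (0.0592/2) log Q = −(0.0592/2)(-3.248) = 0.0961 V.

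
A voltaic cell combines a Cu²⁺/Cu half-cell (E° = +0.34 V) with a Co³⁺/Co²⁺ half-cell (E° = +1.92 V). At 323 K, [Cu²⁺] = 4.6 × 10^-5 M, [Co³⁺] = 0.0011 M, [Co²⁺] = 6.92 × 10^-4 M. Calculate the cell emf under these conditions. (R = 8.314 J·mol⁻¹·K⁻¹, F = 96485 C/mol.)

The Co³⁺/Co²⁺ couple has the higher reduction potential and acts as the cathode, so E°_cell = +1.92 − (+0.34) = 1.58 V.
Balancing electrons gives n = 2; the reaction quotient is Q = [Cu²⁺]·[Co²⁺]^2/[Co³⁺]^2 = 1.82 × 10^-5.
E = E° − (RT/nF) ln Q = 1.58 − (8.314×323)/(2×96485) × (-10.914) = 1.580 + 0.152 = 1.732 V.

1.73 V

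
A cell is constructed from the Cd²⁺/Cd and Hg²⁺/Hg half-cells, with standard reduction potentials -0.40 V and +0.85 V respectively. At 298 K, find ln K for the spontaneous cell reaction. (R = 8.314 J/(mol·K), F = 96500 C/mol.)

ln K = 97.4

E°_cell = +0.85 − (-0.40) = 1.25 V, with n = 2 electrons transferred.
At equilibrium E = 0, so the Nernst equation gives ln K = nFE°/RT = (2)(96500)(1.25)/((8.314)(298)) = 97.37.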